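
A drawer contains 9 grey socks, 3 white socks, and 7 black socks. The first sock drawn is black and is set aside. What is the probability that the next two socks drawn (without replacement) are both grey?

4/17

After the first draw, 9 of the remaining 18 socks are grey.
P = 9/18 × 8/17 = 72/306 = 4/17.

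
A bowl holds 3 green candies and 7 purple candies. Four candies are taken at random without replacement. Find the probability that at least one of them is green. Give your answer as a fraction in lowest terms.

P(no green) = 7/10 × 6/9 × 5/8 × 4/7 = 840/5040 = 1/6.
P(at least one) = 1 − 1/6 = 5/6.

5/6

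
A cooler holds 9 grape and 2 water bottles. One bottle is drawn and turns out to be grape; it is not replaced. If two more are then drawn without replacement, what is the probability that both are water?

With the first bottle removed, 2 water remain out of 10.
P = 2/10 × 1/9 = 2/90 = 1/45.

1/45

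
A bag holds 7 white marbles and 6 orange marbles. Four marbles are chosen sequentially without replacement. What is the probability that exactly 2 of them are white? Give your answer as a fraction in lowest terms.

One ordering (white drawn first) has probability 7/13 × 6/12 × 6/11 × 5/10 = 1260/17160 = 21/286.
There are C(4,2) = 6 such orderings, each equally likely, so P = 6 × 21/286 = 63/143.

63/143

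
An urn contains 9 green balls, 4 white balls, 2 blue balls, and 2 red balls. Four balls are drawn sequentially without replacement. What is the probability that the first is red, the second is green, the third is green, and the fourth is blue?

Chain rule:
P = 2/17 × 9/16 × 8/15 × 2/14 = 288/57120 = 3/595.

3/595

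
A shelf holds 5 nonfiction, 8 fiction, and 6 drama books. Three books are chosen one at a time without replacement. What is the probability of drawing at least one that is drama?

683/969

P(no drama) = 13/19 × 12/18 × 11/17 = 1716/5814 = 286/969.
P(at least one) = 1 − 286/969 = 683/969.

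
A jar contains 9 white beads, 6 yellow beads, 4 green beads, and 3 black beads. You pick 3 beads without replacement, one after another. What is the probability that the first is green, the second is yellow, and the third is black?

3/385

Chain rule:
P = 4/22 × 6/21 × 3/20 = 72/9240 = 3/385.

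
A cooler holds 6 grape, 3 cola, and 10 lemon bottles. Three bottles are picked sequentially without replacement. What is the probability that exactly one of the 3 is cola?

120/323

One ordering (cola drawn first) has probability 3/19 × 16/18 × 15/17 = 720/5814 = 40/323.
There are C(3,1) = 3 such orderings, each equally likely, so P = 3 × 40/323 = 120/323.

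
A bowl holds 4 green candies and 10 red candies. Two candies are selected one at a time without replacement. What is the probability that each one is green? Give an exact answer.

6/91

P(every draw is green) = 4/14 × 3/13 = 12/182 = 6/91.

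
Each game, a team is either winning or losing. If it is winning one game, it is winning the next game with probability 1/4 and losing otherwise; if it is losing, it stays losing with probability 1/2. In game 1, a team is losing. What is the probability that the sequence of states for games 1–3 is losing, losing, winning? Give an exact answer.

1/4

Game 1 is given. For each transition, use the conditional probability from the current state:
P(losing | losing) = 1/2; P(winning | losing) = 1/2.
P = 1/2 × 1/2 = 1/4.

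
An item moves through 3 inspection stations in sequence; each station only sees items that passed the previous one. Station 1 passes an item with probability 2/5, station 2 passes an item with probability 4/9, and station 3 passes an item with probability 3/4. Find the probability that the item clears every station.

Each stage is reached only if all earlier stages succeed, so
P = 2/5 × 4/9 × 3/4 = 24/180 = 2/15.

2/15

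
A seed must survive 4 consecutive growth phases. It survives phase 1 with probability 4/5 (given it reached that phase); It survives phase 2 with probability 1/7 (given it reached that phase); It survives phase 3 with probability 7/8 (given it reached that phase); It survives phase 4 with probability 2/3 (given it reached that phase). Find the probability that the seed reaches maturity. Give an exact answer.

The events are sequential, so multiply the conditional probabilities:
P = 4/5 × 1/7 × 7/8 × 2/3 = 56/840 = 1/15.

1/15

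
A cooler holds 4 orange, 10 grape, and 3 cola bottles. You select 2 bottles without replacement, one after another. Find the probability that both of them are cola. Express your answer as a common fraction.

P = 3/17 × 2/16 = 6/272 = 3/136.

3/136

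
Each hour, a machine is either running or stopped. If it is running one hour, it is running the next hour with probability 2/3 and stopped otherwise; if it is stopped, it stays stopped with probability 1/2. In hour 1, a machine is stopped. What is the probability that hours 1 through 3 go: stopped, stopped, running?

1/4

Hour 1 is given. For each transition, use the conditional probability from the current state:
P(stopped | stopped) = 1/2; P(running | stopped) = 1/2.
P = 1/2 × 1/2 = 1/4.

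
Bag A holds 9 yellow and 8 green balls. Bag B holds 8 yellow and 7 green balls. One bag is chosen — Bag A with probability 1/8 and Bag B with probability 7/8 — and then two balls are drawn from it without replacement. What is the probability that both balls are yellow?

1087/4080

From Bag A: P(both yellow) = (9/17)(8/16) = 9/34.
From Bag B: P(both yellow) = (8/15)(7/14) = 4/15.
Total probability = (1/8)(9/34) + (7/8)(4/15) = 1087/4080.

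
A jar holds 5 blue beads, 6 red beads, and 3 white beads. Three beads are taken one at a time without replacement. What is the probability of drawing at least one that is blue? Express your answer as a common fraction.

P(no blue) = 9/14 × 8/13 × 7/12 = 504/2184 = 3/13.
P(at least one) = 1 − 3/13 = 10/13.

10/13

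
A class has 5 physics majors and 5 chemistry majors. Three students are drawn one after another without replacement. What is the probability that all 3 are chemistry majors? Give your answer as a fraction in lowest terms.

P = 5/10 × 4/9 × 3/8 = 60/720 = 1/12.

1/12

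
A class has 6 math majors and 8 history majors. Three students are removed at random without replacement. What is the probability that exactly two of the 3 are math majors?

30/91

One ordering (math majors drawn first) has probability 6/14 × 5/13 × 8/12 = 240/2184 = 10/91.
There are C(3,2) = 3 such orderings, each equally likely, so P = 3 × 10/91 = 30/91.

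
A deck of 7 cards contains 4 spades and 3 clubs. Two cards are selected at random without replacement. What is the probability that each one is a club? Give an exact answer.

1/7

P = 3/7 × 2/6 = 6/42 = 1/7.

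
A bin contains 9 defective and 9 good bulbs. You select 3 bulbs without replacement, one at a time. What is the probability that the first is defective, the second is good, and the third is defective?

Each draw changes the counts, so multiply the conditional probabilities along the sequence:
P = 9/18 × 9/17 × 8/16 = 648/4896 = 9/68.

9/68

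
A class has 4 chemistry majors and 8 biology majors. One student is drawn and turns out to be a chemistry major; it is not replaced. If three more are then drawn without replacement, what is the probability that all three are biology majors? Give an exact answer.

56/165

With the first student removed, 8 biology majors remain out of 11.
P = 8/11 × 7/10 × 6/9 = 336/990 = 56/165.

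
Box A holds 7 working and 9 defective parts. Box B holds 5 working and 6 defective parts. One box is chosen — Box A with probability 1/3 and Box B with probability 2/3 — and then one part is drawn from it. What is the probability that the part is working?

79/176

From Box A: P(working) = 7/16.
From Box B: P(working) = 5/11.
Total probability = (1/3)(7/16) + (2/3)(5/11) = 79/176.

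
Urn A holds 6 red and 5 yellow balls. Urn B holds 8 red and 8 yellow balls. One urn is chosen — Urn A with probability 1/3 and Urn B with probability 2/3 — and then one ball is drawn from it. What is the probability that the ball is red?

17/33

From Urn A: P(red) = 6/11.
From Urn B: P(red) = 8/16.
Total probability = (1/3)(6/11) + (2/3)(8/16) = 17/33.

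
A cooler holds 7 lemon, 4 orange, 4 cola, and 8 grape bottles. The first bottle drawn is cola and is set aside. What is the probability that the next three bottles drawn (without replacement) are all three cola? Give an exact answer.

1/1540

After the first draw, 3 of the remaining 22 bottles are cola.
P = 3/22 × 2/21 × 1/20 = 6/9240 = 1/1540.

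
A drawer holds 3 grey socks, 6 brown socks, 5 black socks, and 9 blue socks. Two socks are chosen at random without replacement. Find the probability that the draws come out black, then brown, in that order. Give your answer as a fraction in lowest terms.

Multiply the probability of each draw given the previous ones:
P = 5/23 × 6/22 = 30/506 = 15/253.

15/253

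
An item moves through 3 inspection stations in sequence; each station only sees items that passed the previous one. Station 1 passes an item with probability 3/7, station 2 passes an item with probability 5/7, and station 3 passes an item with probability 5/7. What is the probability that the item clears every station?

Multiplying along the chain,
P = 3/7 × 5/7 × 5/7 = 75/343.

75/343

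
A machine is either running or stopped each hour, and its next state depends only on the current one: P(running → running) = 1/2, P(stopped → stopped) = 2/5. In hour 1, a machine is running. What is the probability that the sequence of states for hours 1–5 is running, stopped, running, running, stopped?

Hour 1 is given. For each transition, use the conditional probability from the current state:
P(stopped | running) = 1/2; P(running | stopped) = 3/5; P(running | running) = 1/2; P(stopped | running) = 1/2.
P = 1/2 × 3/5 × 1/2 × 1/2 = 3/40.

3/40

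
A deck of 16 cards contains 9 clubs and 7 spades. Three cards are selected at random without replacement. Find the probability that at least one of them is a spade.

P(no spades) = 9/16 × 8/15 × 7/14 = 504/3360 = 3/20.
P(at least one) = 1 − 3/20 = 17/20.

17/20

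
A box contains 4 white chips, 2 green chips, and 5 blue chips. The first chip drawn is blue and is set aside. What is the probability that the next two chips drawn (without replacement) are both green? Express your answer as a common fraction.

With the first chip removed, 2 green remain out of 10.
P = 2/10 × 1/9 = 2/90 = 1/45.

1/45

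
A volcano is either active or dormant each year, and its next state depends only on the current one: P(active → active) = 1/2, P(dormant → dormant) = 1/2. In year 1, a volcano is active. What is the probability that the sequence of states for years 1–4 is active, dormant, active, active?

1/8

Year 1 is given. For each transition, use the conditional probability from the current state:
P(dormant | active) = 1/2; P(active | dormant) = 1/2; P(active | active) = 1/2.
P = 1/2 × 1/2 × 1/2 = 1/8.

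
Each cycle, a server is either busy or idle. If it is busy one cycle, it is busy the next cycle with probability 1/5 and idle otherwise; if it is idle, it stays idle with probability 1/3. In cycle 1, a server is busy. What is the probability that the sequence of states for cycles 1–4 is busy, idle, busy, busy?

Cycle 1 is given. For each transition, use the conditional probability from the current state:
P(idle | busy) = 4/5; P(busy | idle) = 2/3; P(busy | busy) = 1/5.
P = 4/5 × 2/3 × 1/5 = 8/75.

8/75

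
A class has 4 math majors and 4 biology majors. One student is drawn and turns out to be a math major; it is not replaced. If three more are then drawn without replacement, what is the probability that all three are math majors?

After the first draw, 3 of the remaining 7 students are math majors.
P = 3/7 × 2/6 × 1/5 = 6/210 = 1/35.

1/35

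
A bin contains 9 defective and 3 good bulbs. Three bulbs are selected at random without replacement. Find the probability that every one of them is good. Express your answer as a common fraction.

1/220

P(all good) = 3/12 × 2/11 × 1/10 = 6/1320 = 1/220.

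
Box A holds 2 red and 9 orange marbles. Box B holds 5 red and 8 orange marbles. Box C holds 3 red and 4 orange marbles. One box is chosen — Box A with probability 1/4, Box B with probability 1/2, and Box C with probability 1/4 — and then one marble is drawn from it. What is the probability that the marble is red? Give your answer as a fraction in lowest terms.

From Box A: P(red) = 2/11.
From Box B: P(red) = 5/13.
From Box C: P(red) = 3/7.
Total probability = (1/4)(2/11) + (1/2)(5/13) + (1/4)(3/7) = 1381/4004.

1381/4004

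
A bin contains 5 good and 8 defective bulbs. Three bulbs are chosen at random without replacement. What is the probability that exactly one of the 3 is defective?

One ordering (defective drawn first) has probability 8/13 × 5/12 × 4/11 = 160/1716 = 40/429.
There are C(3,1) = 3 such orderings, each equally likely, so P = 3 × 40/429 = 40/143.

40/143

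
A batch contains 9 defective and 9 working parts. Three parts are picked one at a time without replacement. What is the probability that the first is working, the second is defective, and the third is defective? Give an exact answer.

Multiply the probability of each draw given the previous ones:
P = 9/18 × 9/17 × 8/16 = 648/4896 = 9/68.

9/68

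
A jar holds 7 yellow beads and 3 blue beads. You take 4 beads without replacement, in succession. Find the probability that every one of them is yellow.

1/6

P(every draw is yellow) = 7/10 × 6/9 × 5/8 × 4/7 = 840/5040 = 1/6.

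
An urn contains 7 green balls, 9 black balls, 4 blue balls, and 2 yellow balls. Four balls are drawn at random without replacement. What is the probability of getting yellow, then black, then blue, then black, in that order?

Chain rule:
P = 2/22 × 9/21 × 4/20 × 8/19 = 576/175560 = 24/7315.

24/7315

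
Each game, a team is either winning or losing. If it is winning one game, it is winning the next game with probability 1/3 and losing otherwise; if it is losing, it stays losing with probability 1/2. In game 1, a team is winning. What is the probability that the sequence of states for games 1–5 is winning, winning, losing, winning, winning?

1/27

Game 1 is given. For each transition, use the conditional probability from the current state:
P(winning | winning) = 1/3; P(losing | winning) = 2/3; P(winning | losing) = 1/2; P(winning | winning) = 1/3.
P = 1/3 × 2/3 × 1/2 × 1/3 = 2/54 = 1/27.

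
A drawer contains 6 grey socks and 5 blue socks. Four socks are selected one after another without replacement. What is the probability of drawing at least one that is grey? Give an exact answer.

65/66

P(no grey) = 5/11 × 4/10 × 3/9 × 2/8 = 120/7920 = 1/66.
P(at least one) = 1 − 1/66 = 65/66.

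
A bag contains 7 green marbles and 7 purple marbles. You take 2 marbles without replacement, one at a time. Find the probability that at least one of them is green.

10/13

P(no green) = 7/14 × 6/13 = 42/182 = 3/13.
P(at least one) = 1 − 3/13 = 10/13.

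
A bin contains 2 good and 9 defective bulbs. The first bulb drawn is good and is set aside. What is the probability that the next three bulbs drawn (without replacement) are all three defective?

7/10

With the first bulb removed, 9 defective remain out of 10.
P = 9/10 × 8/9 × 7/8 = 504/720 = 7/10.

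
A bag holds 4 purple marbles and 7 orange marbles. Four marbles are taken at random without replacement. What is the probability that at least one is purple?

P(no purple) = 7/11 × 6/10 × 5/9 × 4/8 = 840/7920 = 7/66.
P(at least one) = 1 − 7/66 = 59/66.

59/66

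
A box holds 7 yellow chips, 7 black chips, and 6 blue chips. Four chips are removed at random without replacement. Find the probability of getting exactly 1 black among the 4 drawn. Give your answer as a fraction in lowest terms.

2002/4845

One ordering (black drawn first) has probability 7/20 × 13/19 × 12/18 × 11/17 = 12012/116280 = 1001/9690.
There are C(4,1) = 4 such orderings, each equally likely, so P = 4 × 1001/9690 = 2002/4845.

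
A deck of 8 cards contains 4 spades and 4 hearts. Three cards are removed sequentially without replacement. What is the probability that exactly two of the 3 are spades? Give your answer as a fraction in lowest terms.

One ordering (spades drawn first) has probability 4/8 × 3/7 × 4/6 = 48/336 = 1/7.
There are C(3,2) = 3 such orderings, each equally likely, so P = 3 × 1/7 = 3/7.

3/7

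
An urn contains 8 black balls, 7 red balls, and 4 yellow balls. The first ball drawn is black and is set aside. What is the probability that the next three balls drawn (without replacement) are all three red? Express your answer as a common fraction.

35/816

After the first draw, 7 of the remaining 18 balls are red.
P = 7/18 × 6/17 × 5/16 = 210/4896 = 35/816.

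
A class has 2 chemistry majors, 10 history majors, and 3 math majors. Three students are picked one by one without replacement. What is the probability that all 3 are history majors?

P(all history majors) = 10/15 × 9/14 × 8/13 = 720/2730 = 24/91.

24/91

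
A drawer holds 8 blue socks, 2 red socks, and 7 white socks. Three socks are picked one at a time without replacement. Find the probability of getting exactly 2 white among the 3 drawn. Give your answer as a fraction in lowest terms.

21/68

One ordering (white drawn first) has probability 7/17 × 6/16 × 10/15 = 420/4080 = 7/68.
There are C(3,2) = 3 such orderings, each equally likely, so P = 3 × 7/68 = 21/68.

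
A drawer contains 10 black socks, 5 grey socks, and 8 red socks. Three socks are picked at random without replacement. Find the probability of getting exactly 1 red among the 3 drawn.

One ordering (red drawn first) has probability 8/23 × 15/22 × 14/21 = 1680/10626 = 40/253.
There are C(3,1) = 3 such orderings, each equally likely, so P = 3 × 40/253 = 120/253.

120/253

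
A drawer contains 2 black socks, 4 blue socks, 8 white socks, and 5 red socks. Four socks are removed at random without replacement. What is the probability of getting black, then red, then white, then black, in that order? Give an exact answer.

5/5814

Each draw changes the counts, so multiply the conditional probabilities along the sequence:
P = 2/19 × 5/18 × 8/17 × 1/16 = 80/93024 = 5/5814.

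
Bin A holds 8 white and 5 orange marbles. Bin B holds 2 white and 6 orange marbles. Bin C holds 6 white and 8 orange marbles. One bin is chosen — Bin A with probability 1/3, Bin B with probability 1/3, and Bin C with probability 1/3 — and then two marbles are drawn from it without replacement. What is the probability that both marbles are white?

From Bin A: P(both white) = (8/13)(7/12) = 14/39.
From Bin B: P(both white) = (2/8)(1/7) = 1/28.
From Bin C: P(both white) = (6/14)(5/13) = 15/91.
Total probability = (1/3)(14/39) + (1/3)(1/28) + (1/3)(15/91) = 47/252.

47/252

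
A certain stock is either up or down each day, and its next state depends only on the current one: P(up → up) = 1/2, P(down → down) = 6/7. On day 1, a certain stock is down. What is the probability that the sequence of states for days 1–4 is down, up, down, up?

1/98

Day 1 is given. For each transition, use the conditional probability from the current state:
P(up | down) = 1/7; P(down | up) = 1/2; P(up | down) = 1/7.
P = 1/7 × 1/2 × 1/7 = 1/98.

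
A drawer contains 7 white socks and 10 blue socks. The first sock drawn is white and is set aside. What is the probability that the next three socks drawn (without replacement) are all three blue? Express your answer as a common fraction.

With the first sock removed, 10 blue remain out of 16.
P = 10/16 × 9/15 × 8/14 = 720/3360 = 3/14.

3/14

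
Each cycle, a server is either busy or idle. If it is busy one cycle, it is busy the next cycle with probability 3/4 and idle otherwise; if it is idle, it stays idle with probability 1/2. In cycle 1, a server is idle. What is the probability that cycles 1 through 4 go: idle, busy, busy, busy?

9/32

Cycle 1 is given. For each transition, use the conditional probability from the current state:
P(busy | idle) = 1/2; P(busy | busy) = 3/4; P(busy | busy) = 3/4.
P = 1/2 × 3/4 × 3/4 = 9/32.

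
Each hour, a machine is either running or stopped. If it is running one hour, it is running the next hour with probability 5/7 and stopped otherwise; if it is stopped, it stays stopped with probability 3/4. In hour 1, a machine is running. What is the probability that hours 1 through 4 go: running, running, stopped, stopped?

15/98

Hour 1 is given. For each transition, use the conditional probability from the current state:
P(running | running) = 5/7; P(stopped | running) = 2/7; P(stopped | stopped) = 3/4.
P = 5/7 × 2/7 × 3/4 = 30/196 = 15/98.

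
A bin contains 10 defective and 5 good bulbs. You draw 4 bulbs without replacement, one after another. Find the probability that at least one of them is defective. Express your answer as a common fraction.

P(no defective) = 5/15 × 4/14 × 3/13 × 2/12 = 120/32760 = 1/273.
P(at least one) = 1 − 1/273 = 272/273.

272/273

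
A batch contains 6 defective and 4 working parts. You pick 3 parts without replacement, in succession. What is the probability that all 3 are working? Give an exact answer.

P = 4/10 × 3/9 × 2/8 = 24/720 = 1/30.

1/30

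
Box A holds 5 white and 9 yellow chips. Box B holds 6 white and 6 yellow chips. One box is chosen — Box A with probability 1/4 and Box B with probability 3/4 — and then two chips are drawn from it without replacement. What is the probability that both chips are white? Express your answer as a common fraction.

1585/8008

From Box A: P(both white) = (5/14)(4/13) = 10/91.
From Box B: P(both white) = (6/12)(5/11) = 5/22.
Total probability = (1/4)(10/91) + (3/4)(5/22) = 1585/8008.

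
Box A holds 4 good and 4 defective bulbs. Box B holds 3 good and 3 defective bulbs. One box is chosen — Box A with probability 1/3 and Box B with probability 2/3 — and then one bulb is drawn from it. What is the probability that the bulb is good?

From Box A: P(good) = 4/8.
From Box B: P(good) = 3/6.
Total probability = (1/3)(4/8) + (2/3)(3/6) = 1/2.

1/2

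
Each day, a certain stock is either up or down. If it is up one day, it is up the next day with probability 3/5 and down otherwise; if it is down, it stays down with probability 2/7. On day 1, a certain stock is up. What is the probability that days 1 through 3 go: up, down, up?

Day 1 is given. For each transition, use the conditional probability from the current state:
P(down | up) = 2/5; P(up | down) = 5/7.
P = 2/5 × 5/7 = 10/35 = 2/7.

2/7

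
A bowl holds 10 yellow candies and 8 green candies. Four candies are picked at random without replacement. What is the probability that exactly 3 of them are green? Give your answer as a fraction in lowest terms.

28/153

One ordering (green drawn first) has probability 8/18 × 7/17 × 6/16 × 10/15 = 3360/73440 = 7/153.
There are C(4,3) = 4 such orderings, each equally likely, so P = 4 × 7/153 = 28/153.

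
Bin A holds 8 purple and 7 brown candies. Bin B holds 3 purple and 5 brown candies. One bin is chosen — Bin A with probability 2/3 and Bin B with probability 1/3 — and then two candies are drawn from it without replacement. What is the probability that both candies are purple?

From Bin A: P(both purple) = (8/15)(7/14) = 4/15.
From Bin B: P(both purple) = (3/8)(2/7) = 3/28.
Total probability = (2/3)(4/15) + (1/3)(3/28) = 269/1260.

269/1260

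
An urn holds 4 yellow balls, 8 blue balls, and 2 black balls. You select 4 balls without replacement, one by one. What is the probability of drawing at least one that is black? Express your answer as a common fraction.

46/91

P(no black) = 12/14 × 11/13 × 10/12 × 9/11 = 11880/24024 = 45/91.
P(at least one) = 1 − 45/91 = 46/91.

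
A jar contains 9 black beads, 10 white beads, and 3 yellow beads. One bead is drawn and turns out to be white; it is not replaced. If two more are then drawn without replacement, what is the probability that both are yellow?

1/70

With the first bead removed, 3 yellow remain out of 21.
P = 3/21 × 2/20 = 6/420 = 1/70.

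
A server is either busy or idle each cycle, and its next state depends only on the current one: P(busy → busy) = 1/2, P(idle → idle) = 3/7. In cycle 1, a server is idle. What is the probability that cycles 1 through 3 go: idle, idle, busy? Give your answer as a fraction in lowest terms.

Cycle 1 is given. For each transition, use the conditional probability from the current state:
P(idle | idle) = 3/7; P(busy | idle) = 4/7.
P = 3/7 × 4/7 = 12/49.

12/49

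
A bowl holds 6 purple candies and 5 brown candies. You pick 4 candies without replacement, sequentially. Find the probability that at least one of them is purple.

65/66

P(no purple) = 5/11 × 4/10 × 3/9 × 2/8 = 120/7920 = 1/66.
P(at least one) = 1 − 1/66 = 65/66.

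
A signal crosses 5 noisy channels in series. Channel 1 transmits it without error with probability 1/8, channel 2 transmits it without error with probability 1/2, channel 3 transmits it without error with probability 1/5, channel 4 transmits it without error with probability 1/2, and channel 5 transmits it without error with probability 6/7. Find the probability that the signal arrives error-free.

Each stage is reached only if all earlier stages succeed, so
P = 1/8 × 1/2 × 1/5 × 1/2 × 6/7 = 6/1120 = 3/560.

3/560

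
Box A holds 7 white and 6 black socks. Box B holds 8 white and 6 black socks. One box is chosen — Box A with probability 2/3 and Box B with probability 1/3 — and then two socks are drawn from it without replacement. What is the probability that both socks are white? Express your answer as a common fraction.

From Box A: P(both white) = (7/13)(6/12) = 7/26.
From Box B: P(both white) = (8/14)(7/13) = 4/13.
Total probability = (2/3)(7/26) + (1/3)(4/13) = 11/39.

11/39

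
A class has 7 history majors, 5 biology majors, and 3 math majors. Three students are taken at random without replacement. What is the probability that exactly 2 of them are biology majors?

20/91

One ordering (biology majors drawn first) has probability 5/15 × 4/14 × 10/13 = 200/2730 = 20/273.
There are C(3,2) = 3 such orderings, each equally likely, so P = 3 × 20/273 = 20/91.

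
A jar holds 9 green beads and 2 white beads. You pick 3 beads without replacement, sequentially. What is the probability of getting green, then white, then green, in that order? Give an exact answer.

8/55

Each draw changes the counts, so multiply the conditional probabilities along the sequence:
P = 9/11 × 2/10 × 8/9 = 144/990 = 8/55.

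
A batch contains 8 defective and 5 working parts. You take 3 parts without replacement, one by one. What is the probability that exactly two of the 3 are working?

One ordering (working drawn first) has probability 5/13 × 4/12 × 8/11 = 160/1716 = 40/429.
There are C(3,2) = 3 such orderings, each equally likely, so P = 3 × 40/429 = 40/143.

40/143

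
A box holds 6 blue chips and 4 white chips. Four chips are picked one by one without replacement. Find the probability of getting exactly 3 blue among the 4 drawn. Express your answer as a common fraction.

One ordering (blue drawn first) has probability 6/10 × 5/9 × 4/8 × 4/7 = 480/5040 = 2/21.
There are C(4,3) = 4 such orderings, each equally likely, so P = 4 × 2/21 = 8/21.

8/21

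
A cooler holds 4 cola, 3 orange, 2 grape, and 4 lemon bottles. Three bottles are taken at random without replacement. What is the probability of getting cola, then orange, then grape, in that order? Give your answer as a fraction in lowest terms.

Each draw changes the counts, so multiply the conditional probabilities along the sequence:
P = 4/13 × 3/12 × 2/11 = 24/1716 = 2/143.

2/143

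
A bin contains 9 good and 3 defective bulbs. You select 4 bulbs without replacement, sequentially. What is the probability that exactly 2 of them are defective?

12/55

One ordering (defective drawn first) has probability 3/12 × 2/11 × 9/10 × 8/9 = 432/11880 = 2/55.
There are C(4,2) = 6 such orderings, each equally likely, so P = 6 × 2/55 = 12/55.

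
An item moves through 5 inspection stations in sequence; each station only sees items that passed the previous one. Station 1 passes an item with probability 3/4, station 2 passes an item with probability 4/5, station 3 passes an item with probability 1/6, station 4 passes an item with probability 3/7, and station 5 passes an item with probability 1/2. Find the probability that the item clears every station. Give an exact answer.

3/140

The events are sequential, so multiply the conditional probabilities:
P = 3/4 × 4/5 × 1/6 × 3/7 × 1/2 = 36/1680 = 3/140.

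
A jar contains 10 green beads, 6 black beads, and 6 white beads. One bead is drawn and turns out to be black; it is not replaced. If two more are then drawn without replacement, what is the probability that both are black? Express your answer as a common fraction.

1/21

After the first draw, 5 of the remaining 21 beads are black.
P = 5/21 × 4/20 = 20/420 = 1/21.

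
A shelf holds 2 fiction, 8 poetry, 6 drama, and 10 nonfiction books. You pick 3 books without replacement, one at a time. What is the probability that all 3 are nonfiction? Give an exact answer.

3/65

P(all nonfiction) = 10/26 × 9/25 × 8/24 = 720/15600 = 3/65.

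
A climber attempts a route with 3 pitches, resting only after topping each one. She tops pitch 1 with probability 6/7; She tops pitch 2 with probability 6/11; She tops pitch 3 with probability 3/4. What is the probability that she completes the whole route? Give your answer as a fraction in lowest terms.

Each stage is reached only if all earlier stages succeed, so
P = 6/7 × 6/11 × 3/4 = 108/308 = 27/77.

27/77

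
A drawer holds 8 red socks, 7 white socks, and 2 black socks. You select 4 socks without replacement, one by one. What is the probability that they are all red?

1/34

P(every draw is red) = 8/17 × 7/16 × 6/15 × 5/14 = 1680/57120 = 1/34.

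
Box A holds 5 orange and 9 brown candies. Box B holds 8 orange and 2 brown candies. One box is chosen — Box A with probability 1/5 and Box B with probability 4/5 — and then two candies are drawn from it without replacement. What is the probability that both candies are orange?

From Box A: P(both orange) = (5/14)(4/13) = 10/91.
From Box B: P(both orange) = (8/10)(7/9) = 28/45.
Total probability = (1/5)(10/91) + (4/5)(28/45) = 10642/20475.

10642/20475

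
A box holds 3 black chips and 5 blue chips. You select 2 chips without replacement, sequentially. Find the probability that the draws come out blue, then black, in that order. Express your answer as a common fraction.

Multiply the probability of each draw given the previous ones:
P = 5/8 × 3/7 = 15/56.

15/56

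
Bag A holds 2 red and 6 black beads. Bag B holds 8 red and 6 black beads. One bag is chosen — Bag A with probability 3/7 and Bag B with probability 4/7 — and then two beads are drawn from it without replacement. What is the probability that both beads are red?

From Bag A: P(both red) = (2/8)(1/7) = 1/28.
From Bag B: P(both red) = (8/14)(7/13) = 4/13.
Total probability = (3/7)(1/28) + (4/7)(4/13) = 487/2548.

487/2548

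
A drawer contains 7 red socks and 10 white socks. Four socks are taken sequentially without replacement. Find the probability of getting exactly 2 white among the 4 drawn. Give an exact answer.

One ordering (white drawn first) has probability 10/17 × 9/16 × 7/15 × 6/14 = 3780/57120 = 9/136.
There are C(4,2) = 6 such orderings, each equally likely, so P = 6 × 9/136 = 27/68.

27/68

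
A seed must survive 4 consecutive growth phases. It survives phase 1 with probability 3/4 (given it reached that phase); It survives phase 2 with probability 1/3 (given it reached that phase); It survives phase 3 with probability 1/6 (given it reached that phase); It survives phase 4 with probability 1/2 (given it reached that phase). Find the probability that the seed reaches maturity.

1/48

The events are sequential, so multiply the conditional probabilities:
P = 3/4 × 1/3 × 1/6 × 1/2 = 3/144 = 1/48.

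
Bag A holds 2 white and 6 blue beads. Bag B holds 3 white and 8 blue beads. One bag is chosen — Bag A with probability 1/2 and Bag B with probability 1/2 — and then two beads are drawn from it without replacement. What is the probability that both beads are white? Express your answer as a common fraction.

139/3080

From Bag A: P(both white) = (2/8)(1/7) = 1/28.
From Bag B: P(both white) = (3/11)(2/10) = 3/55.
Total probability = (1/2)(1/28) + (1/2)(3/55) = 139/3080.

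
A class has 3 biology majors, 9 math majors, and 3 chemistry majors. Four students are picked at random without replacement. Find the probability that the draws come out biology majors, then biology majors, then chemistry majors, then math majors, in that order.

9/1820

Each draw changes the counts, so multiply the conditional probabilities along the sequence:
P = 3/15 × 2/14 × 3/13 × 9/12 = 162/32760 = 9/1820.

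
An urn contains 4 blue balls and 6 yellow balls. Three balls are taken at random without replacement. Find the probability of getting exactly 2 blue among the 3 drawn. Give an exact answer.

3/10

One ordering (blue drawn first) has probability 4/10 × 3/9 × 6/8 = 72/720 = 1/10.
There are C(3,2) = 3 such orderings, each equally likely, so P = 3 × 1/10 = 3/10.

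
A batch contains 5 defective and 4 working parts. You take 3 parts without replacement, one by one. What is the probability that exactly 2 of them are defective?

One ordering (defective drawn first) has probability 5/9 × 4/8 × 4/7 = 80/504 = 10/63.
There are C(3,2) = 3 such orderings, each equally likely, so P = 3 × 10/63 = 10/21.

10/21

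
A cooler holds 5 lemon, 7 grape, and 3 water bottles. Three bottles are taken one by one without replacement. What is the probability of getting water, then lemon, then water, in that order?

1/91

Each draw changes the counts, so multiply the conditional probabilities along the sequence:
P = 3/15 × 5/14 × 2/13 = 30/2730 = 1/91.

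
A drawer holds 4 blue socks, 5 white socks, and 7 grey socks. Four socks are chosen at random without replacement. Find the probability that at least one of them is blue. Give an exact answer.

265/364

P(no blue) = 12/16 × 11/15 × 10/14 × 9/13 = 11880/43680 = 99/364.
P(at least one) = 1 − 99/364 = 265/364.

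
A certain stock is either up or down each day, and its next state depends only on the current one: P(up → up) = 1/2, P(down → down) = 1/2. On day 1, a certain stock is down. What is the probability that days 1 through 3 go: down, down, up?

1/4

Day 1 is given. For each transition, use the conditional probability from the current state:
P(down | down) = 1/2; P(up | down) = 1/2.
P = 1/2 × 1/2 = 1/4.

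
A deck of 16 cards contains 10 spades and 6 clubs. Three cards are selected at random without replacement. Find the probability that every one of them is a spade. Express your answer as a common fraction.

P(every draw is a spade) = 10/16 × 9/15 × 8/14 = 720/3360 = 3/14.

3/14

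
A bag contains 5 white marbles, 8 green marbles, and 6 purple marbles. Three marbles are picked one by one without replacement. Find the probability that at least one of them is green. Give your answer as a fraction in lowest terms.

P(no green) = 11/19 × 10/18 × 9/17 = 990/5814 = 55/323.
P(at least one) = 1 − 55/323 = 268/323.

268/323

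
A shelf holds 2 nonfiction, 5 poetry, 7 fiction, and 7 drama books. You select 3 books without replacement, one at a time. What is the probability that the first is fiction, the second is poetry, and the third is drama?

7/228

Multiply the probability of each draw given the previous ones:
P = 7/21 × 5/20 × 7/19 = 245/7980 = 7/228.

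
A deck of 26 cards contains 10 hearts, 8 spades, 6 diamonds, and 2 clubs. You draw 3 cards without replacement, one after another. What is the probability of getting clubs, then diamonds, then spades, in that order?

Each draw changes the counts, so multiply the conditional probabilities along the sequence:
P = 2/26 × 6/25 × 8/24 = 96/15600 = 2/325.

2/325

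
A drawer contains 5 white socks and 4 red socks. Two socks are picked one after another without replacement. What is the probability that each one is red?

1/6

P(every draw is red) = 4/9 × 3/8 = 12/72 = 1/6.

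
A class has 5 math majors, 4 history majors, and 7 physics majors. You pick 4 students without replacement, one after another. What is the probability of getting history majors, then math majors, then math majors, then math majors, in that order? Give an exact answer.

1/182

Each draw changes the counts, so multiply the conditional probabilities along the sequence:
P = 4/16 × 5/15 × 4/14 × 3/13 = 240/43680 = 1/182.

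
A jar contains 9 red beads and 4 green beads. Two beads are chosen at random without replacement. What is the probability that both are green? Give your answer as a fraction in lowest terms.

1/13

P(all green) = 4/13 × 3/12 = 12/156 = 1/13.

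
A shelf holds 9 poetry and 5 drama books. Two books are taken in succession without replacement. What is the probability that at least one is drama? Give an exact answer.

P(no drama) = 9/14 × 8/13 = 72/182 = 36/91.
P(at least one) = 1 − 36/91 = 55/91.

55/91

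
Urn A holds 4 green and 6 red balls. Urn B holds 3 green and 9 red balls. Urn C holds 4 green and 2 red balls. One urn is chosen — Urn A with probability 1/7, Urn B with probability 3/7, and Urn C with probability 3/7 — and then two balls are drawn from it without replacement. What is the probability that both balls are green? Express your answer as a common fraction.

From Urn A: P(both green) = (4/10)(3/9) = 2/15.
From Urn B: P(both green) = (3/12)(2/11) = 1/22.
From Urn C: P(both green) = (4/6)(3/5) = 2/5.
Total probability = (1/7)(2/15) + (3/7)(1/22) + (3/7)(2/5) = 97/462.

97/462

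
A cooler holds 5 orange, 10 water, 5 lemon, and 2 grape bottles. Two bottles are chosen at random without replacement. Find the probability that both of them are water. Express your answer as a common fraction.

15/77

P(all water) = 10/22 × 9/21 = 90/462 = 15/77.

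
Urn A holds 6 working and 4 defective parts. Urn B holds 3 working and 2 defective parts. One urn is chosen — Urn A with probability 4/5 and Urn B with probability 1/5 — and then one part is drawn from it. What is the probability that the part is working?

From Urn A: P(working) = 6/10.
From Urn B: P(working) = 3/5.
Total probability = (4/5)(6/10) + (1/5)(3/5) = 3/5.

3/5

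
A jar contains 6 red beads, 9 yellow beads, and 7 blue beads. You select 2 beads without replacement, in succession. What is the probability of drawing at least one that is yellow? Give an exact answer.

P(no yellow) = 13/22 × 12/21 = 156/462 = 26/77.
P(at least one) = 1 − 26/77 = 51/77.

51/77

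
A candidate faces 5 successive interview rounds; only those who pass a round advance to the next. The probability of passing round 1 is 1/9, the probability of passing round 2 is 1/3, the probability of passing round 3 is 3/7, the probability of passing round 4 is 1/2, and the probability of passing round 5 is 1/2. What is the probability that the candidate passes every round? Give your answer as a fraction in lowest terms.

1/252

Each stage is reached only if all earlier stages succeed, so
P = 1/9 × 1/3 × 3/7 × 1/2 × 1/2 = 3/756 = 1/252.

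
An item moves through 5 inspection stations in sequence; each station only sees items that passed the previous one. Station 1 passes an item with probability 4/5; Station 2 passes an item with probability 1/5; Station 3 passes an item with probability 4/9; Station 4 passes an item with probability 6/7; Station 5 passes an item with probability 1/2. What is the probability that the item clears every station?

16/525

The events are sequential, so multiply the conditional probabilities:
P = 4/5 × 1/5 × 4/9 × 6/7 × 1/2 = 96/3150 = 16/525.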